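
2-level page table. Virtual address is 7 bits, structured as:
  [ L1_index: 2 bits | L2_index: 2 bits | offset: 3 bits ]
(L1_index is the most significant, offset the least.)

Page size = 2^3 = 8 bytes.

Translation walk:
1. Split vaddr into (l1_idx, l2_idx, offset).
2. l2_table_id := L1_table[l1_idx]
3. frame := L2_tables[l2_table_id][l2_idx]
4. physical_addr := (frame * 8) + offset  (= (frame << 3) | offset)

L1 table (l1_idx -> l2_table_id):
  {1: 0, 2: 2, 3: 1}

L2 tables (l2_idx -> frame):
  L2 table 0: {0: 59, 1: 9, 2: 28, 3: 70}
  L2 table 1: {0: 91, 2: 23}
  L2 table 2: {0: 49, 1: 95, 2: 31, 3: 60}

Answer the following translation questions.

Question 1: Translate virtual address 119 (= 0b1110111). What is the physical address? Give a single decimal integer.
Answer: 191

Derivation:
vaddr = 119 = 0b1110111
Split: l1_idx=3, l2_idx=2, offset=7
L1[3] = 1
L2[1][2] = 23
paddr = 23 * 8 + 7 = 191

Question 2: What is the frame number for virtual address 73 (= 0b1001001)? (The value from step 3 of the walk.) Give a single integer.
Answer: 95

Derivation:
vaddr = 73: l1_idx=2, l2_idx=1
L1[2] = 2; L2[2][1] = 95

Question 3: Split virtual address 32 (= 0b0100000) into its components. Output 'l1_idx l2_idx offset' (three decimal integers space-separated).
Answer: 1 0 0

Derivation:
vaddr = 32 = 0b0100000
  top 2 bits -> l1_idx = 1
  next 2 bits -> l2_idx = 0
  bottom 3 bits -> offset = 0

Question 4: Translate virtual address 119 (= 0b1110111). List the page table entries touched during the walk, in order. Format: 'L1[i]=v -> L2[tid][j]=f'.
Answer: L1[3]=1 -> L2[1][2]=23

Derivation:
vaddr = 119 = 0b1110111
Split: l1_idx=3, l2_idx=2, offset=7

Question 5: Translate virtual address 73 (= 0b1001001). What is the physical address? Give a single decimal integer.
vaddr = 73 = 0b1001001
Split: l1_idx=2, l2_idx=1, offset=1
L1[2] = 2
L2[2][1] = 95
paddr = 95 * 8 + 1 = 761

Answer: 761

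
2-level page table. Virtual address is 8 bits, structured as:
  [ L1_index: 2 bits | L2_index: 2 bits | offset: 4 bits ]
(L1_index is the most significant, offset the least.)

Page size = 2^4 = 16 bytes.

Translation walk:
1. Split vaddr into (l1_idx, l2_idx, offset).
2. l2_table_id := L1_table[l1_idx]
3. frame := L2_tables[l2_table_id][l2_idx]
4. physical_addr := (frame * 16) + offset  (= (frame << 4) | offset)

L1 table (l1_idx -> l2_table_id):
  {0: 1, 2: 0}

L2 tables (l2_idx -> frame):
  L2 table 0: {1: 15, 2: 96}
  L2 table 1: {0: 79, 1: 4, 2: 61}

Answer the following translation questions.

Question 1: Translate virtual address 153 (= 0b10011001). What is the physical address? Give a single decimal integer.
vaddr = 153 = 0b10011001
Split: l1_idx=2, l2_idx=1, offset=9
L1[2] = 0
L2[0][1] = 15
paddr = 15 * 16 + 9 = 249

Answer: 249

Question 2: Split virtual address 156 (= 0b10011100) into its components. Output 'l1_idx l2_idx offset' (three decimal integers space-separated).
vaddr = 156 = 0b10011100
  top 2 bits -> l1_idx = 2
  next 2 bits -> l2_idx = 1
  bottom 4 bits -> offset = 12

Answer: 2 1 12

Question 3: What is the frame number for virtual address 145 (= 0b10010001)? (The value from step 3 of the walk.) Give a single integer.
vaddr = 145: l1_idx=2, l2_idx=1
L1[2] = 0; L2[0][1] = 15

Answer: 15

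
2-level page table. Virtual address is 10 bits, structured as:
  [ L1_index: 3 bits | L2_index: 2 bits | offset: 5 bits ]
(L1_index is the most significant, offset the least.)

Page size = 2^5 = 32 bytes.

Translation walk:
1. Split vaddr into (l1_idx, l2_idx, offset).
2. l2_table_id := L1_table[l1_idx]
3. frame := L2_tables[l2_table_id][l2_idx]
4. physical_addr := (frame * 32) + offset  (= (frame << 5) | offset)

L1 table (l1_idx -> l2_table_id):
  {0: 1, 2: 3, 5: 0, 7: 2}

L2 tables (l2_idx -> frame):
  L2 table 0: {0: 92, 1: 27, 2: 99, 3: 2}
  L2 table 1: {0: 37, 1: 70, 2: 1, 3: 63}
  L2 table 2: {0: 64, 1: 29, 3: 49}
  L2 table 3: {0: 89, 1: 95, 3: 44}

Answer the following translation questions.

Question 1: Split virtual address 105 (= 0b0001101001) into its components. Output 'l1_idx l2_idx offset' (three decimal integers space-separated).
Answer: 0 3 9

Derivation:
vaddr = 105 = 0b0001101001
  top 3 bits -> l1_idx = 0
  next 2 bits -> l2_idx = 3
  bottom 5 bits -> offset = 9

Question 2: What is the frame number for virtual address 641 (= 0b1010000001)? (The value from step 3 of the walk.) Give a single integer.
Answer: 92

Derivation:
vaddr = 641: l1_idx=5, l2_idx=0
L1[5] = 0; L2[0][0] = 92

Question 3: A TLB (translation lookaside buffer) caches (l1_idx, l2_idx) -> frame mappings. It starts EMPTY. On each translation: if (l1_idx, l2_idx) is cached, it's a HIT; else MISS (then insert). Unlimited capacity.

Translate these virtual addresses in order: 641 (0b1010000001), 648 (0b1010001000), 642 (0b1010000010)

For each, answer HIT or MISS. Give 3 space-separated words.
vaddr=641: (5,0) not in TLB -> MISS, insert
vaddr=648: (5,0) in TLB -> HIT
vaddr=642: (5,0) in TLB -> HIT

Answer: MISS HIT HIT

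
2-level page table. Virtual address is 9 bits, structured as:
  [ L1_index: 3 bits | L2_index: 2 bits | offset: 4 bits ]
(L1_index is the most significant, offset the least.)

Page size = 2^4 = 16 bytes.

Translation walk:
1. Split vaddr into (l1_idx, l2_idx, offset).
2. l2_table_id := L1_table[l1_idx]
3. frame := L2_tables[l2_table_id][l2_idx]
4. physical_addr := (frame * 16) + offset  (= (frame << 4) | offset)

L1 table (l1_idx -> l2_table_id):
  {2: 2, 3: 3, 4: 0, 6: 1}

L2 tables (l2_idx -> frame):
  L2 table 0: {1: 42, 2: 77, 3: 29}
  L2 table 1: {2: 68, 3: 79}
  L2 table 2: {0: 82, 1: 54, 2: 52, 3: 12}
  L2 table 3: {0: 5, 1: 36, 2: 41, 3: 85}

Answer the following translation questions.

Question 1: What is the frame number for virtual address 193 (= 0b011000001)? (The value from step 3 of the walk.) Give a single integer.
vaddr = 193: l1_idx=3, l2_idx=0
L1[3] = 3; L2[3][0] = 5

Answer: 5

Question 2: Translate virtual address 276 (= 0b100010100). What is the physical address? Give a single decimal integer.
Answer: 676

Derivation:
vaddr = 276 = 0b100010100
Split: l1_idx=4, l2_idx=1, offset=4
L1[4] = 0
L2[0][1] = 42
paddr = 42 * 16 + 4 = 676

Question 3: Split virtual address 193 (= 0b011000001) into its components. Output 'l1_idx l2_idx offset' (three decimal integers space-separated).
vaddr = 193 = 0b011000001
  top 3 bits -> l1_idx = 3
  next 2 bits -> l2_idx = 0
  bottom 4 bits -> offset = 1

Answer: 3 0 1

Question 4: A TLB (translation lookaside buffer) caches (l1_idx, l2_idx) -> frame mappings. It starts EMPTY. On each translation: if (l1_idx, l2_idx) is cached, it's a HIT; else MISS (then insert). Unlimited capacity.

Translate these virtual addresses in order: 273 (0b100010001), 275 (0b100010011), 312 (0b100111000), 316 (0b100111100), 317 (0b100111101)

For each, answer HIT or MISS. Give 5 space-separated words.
Answer: MISS HIT MISS HIT HIT

Derivation:
vaddr=273: (4,1) not in TLB -> MISS, insert
vaddr=275: (4,1) in TLB -> HIT
vaddr=312: (4,3) not in TLB -> MISS, insert
vaddr=316: (4,3) in TLB -> HIT
vaddr=317: (4,3) in TLB -> HIT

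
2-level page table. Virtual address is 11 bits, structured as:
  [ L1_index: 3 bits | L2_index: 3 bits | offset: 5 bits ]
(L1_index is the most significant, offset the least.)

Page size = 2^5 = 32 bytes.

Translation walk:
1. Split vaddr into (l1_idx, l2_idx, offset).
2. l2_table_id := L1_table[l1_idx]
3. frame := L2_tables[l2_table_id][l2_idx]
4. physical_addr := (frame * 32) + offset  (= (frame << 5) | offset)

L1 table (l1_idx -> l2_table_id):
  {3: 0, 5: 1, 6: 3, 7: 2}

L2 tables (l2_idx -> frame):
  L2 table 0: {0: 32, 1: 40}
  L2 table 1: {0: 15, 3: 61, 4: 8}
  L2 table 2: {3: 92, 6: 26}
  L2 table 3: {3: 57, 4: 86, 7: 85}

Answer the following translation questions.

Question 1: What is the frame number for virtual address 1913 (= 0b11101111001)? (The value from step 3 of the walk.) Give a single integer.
Answer: 92

Derivation:
vaddr = 1913: l1_idx=7, l2_idx=3
L1[7] = 2; L2[2][3] = 92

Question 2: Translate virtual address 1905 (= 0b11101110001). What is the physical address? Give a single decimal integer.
vaddr = 1905 = 0b11101110001
Split: l1_idx=7, l2_idx=3, offset=17
L1[7] = 2
L2[2][3] = 92
paddr = 92 * 32 + 17 = 2961

Answer: 2961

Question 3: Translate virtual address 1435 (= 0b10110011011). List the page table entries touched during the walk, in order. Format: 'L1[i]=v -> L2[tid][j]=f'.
Answer: L1[5]=1 -> L2[1][4]=8

Derivation:
vaddr = 1435 = 0b10110011011
Split: l1_idx=5, l2_idx=4, offset=27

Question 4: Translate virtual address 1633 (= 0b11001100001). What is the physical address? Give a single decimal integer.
vaddr = 1633 = 0b11001100001
Split: l1_idx=6, l2_idx=3, offset=1
L1[6] = 3
L2[3][3] = 57
paddr = 57 * 32 + 1 = 1825

Answer: 1825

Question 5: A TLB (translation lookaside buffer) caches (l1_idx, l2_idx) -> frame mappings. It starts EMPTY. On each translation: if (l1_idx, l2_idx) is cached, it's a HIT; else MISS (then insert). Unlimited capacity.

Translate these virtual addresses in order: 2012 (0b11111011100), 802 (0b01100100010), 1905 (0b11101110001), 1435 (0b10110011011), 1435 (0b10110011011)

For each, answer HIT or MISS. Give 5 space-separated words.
vaddr=2012: (7,6) not in TLB -> MISS, insert
vaddr=802: (3,1) not in TLB -> MISS, insert
vaddr=1905: (7,3) not in TLB -> MISS, insert
vaddr=1435: (5,4) not in TLB -> MISS, insert
vaddr=1435: (5,4) in TLB -> HIT

Answer: MISS MISS MISS MISS HIT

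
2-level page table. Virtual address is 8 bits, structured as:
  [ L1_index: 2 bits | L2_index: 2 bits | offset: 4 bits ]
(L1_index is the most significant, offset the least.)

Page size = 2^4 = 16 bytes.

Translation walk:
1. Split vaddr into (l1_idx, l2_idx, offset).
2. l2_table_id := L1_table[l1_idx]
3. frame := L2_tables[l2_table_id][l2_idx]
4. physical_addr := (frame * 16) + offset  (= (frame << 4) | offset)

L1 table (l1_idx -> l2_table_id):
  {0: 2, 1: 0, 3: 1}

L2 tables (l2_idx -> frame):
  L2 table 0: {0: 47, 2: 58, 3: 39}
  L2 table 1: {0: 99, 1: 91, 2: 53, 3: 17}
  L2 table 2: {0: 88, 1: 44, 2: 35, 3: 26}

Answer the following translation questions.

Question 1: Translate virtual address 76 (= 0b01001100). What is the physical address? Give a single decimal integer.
vaddr = 76 = 0b01001100
Split: l1_idx=1, l2_idx=0, offset=12
L1[1] = 0
L2[0][0] = 47
paddr = 47 * 16 + 12 = 764

Answer: 764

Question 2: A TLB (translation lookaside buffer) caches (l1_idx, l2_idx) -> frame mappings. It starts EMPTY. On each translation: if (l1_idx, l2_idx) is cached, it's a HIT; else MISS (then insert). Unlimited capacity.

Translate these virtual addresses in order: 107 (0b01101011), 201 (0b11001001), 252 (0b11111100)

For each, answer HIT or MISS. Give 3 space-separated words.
vaddr=107: (1,2) not in TLB -> MISS, insert
vaddr=201: (3,0) not in TLB -> MISS, insert
vaddr=252: (3,3) not in TLB -> MISS, insert

Answer: MISS MISS MISS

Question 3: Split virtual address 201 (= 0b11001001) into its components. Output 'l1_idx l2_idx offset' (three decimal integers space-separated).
Answer: 3 0 9

Derivation:
vaddr = 201 = 0b11001001
  top 2 bits -> l1_idx = 3
  next 2 bits -> l2_idx = 0
  bottom 4 bits -> offset = 9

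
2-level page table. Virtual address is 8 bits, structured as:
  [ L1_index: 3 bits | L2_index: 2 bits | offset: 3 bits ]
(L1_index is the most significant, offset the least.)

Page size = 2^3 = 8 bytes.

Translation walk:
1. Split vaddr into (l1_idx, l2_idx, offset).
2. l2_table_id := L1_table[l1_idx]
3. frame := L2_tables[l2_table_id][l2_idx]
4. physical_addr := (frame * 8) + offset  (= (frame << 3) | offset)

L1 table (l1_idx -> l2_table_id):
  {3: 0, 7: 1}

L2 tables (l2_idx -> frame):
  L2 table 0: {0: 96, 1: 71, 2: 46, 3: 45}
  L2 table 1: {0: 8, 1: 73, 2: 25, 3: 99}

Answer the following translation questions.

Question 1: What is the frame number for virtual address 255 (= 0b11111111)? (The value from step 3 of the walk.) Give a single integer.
vaddr = 255: l1_idx=7, l2_idx=3
L1[7] = 1; L2[1][3] = 99

Answer: 99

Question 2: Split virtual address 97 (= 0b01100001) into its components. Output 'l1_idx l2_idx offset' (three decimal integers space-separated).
Answer: 3 0 1

Derivation:
vaddr = 97 = 0b01100001
  top 3 bits -> l1_idx = 3
  next 2 bits -> l2_idx = 0
  bottom 3 bits -> offset = 1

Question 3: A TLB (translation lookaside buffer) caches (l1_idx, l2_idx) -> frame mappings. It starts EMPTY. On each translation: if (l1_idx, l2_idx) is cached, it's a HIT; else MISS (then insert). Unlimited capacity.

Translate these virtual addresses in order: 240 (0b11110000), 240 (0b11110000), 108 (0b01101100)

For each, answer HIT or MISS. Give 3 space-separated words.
vaddr=240: (7,2) not in TLB -> MISS, insert
vaddr=240: (7,2) in TLB -> HIT
vaddr=108: (3,1) not in TLB -> MISS, insert

Answer: MISS HIT MISS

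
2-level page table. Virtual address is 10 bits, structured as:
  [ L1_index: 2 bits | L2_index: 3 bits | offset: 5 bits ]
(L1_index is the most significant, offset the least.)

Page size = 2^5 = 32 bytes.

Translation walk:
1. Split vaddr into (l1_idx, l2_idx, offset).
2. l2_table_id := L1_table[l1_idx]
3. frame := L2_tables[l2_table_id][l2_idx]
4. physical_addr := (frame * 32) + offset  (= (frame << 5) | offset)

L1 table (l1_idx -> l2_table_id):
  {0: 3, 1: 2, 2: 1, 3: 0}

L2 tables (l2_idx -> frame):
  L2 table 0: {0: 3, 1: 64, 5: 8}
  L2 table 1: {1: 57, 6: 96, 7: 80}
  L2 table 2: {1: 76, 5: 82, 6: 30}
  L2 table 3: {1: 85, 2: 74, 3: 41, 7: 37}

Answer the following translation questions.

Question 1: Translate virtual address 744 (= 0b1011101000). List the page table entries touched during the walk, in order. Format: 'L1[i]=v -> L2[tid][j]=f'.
Answer: L1[2]=1 -> L2[1][7]=80

Derivation:
vaddr = 744 = 0b1011101000
Split: l1_idx=2, l2_idx=7, offset=8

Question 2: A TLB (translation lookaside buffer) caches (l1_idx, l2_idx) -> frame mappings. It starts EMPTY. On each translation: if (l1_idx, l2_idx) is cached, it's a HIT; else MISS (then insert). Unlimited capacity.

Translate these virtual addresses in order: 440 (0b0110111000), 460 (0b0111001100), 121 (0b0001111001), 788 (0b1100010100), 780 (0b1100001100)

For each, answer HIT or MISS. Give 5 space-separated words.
vaddr=440: (1,5) not in TLB -> MISS, insert
vaddr=460: (1,6) not in TLB -> MISS, insert
vaddr=121: (0,3) not in TLB -> MISS, insert
vaddr=788: (3,0) not in TLB -> MISS, insert
vaddr=780: (3,0) in TLB -> HIT

Answer: MISS MISS MISS MISS HIT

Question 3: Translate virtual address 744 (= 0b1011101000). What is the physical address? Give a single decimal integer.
Answer: 2568

Derivation:
vaddr = 744 = 0b1011101000
Split: l1_idx=2, l2_idx=7, offset=8
L1[2] = 1
L2[1][7] = 80
paddr = 80 * 32 + 8 = 2568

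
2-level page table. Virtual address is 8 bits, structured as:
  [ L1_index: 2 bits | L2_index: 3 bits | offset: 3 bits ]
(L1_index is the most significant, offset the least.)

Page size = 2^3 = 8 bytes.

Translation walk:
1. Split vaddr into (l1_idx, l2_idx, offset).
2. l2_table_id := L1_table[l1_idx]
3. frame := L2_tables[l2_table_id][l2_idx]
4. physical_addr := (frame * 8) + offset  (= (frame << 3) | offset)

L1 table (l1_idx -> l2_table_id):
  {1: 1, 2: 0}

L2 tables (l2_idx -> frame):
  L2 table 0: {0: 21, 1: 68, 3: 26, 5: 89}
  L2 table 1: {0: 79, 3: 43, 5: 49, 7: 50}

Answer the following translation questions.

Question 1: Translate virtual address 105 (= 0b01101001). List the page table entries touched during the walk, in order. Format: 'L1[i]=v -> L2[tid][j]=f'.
vaddr = 105 = 0b01101001
Split: l1_idx=1, l2_idx=5, offset=1

Answer: L1[1]=1 -> L2[1][5]=49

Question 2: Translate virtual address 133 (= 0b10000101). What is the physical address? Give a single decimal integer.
Answer: 173

Derivation:
vaddr = 133 = 0b10000101
Split: l1_idx=2, l2_idx=0, offset=5
L1[2] = 0
L2[0][0] = 21
paddr = 21 * 8 + 5 = 173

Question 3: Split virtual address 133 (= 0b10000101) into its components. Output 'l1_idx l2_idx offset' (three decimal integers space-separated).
vaddr = 133 = 0b10000101
  top 2 bits -> l1_idx = 2
  next 3 bits -> l2_idx = 0
  bottom 3 bits -> offset = 5

Answer: 2 0 5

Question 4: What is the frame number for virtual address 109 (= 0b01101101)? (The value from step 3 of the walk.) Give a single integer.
Answer: 49

Derivation:
vaddr = 109: l1_idx=1, l2_idx=5
L1[1] = 1; L2[1][5] = 49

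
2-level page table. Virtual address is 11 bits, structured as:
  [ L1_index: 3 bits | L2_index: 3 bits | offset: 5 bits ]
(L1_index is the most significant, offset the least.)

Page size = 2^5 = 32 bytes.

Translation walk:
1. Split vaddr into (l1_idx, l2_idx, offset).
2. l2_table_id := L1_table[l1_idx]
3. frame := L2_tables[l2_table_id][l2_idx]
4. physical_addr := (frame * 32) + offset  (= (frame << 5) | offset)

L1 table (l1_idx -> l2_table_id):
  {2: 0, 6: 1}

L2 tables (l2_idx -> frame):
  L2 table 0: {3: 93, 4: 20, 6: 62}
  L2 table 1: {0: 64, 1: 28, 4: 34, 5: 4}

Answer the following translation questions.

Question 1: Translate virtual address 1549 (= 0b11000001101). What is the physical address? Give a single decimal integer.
vaddr = 1549 = 0b11000001101
Split: l1_idx=6, l2_idx=0, offset=13
L1[6] = 1
L2[1][0] = 64
paddr = 64 * 32 + 13 = 2061

Answer: 2061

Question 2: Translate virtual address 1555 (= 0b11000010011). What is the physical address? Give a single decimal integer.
vaddr = 1555 = 0b11000010011
Split: l1_idx=6, l2_idx=0, offset=19
L1[6] = 1
L2[1][0] = 64
paddr = 64 * 32 + 19 = 2067

Answer: 2067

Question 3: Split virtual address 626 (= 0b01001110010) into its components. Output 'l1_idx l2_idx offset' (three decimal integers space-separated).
vaddr = 626 = 0b01001110010
  top 3 bits -> l1_idx = 2
  next 3 bits -> l2_idx = 3
  bottom 5 bits -> offset = 18

Answer: 2 3 18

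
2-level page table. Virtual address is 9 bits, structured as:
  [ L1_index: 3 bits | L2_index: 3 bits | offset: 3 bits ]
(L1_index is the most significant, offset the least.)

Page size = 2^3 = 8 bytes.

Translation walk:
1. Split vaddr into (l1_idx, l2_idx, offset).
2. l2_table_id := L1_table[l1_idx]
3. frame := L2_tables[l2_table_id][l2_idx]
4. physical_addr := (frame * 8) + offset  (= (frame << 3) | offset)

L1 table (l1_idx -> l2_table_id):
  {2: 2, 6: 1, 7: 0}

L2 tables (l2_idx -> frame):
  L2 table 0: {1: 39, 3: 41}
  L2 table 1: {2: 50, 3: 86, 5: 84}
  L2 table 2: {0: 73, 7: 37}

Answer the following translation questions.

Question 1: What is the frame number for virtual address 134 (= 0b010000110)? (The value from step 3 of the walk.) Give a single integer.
vaddr = 134: l1_idx=2, l2_idx=0
L1[2] = 2; L2[2][0] = 73

Answer: 73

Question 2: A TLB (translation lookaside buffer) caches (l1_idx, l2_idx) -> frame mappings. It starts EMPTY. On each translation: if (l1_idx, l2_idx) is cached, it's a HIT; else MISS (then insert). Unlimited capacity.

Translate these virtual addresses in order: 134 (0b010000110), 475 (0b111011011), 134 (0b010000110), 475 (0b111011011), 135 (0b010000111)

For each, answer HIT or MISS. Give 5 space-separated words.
vaddr=134: (2,0) not in TLB -> MISS, insert
vaddr=475: (7,3) not in TLB -> MISS, insert
vaddr=134: (2,0) in TLB -> HIT
vaddr=475: (7,3) in TLB -> HIT
vaddr=135: (2,0) in TLB -> HIT

Answer: MISS MISS HIT HIT HIT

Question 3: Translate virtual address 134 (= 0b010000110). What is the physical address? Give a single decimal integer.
Answer: 590

Derivation:
vaddr = 134 = 0b010000110
Split: l1_idx=2, l2_idx=0, offset=6
L1[2] = 2
L2[2][0] = 73
paddr = 73 * 8 + 6 = 590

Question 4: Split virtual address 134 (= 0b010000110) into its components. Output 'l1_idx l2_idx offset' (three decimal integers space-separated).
vaddr = 134 = 0b010000110
  top 3 bits -> l1_idx = 2
  next 3 bits -> l2_idx = 0
  bottom 3 bits -> offset = 6

Answer: 2 0 6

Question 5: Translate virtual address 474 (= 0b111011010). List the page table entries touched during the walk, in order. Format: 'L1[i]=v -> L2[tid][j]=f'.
vaddr = 474 = 0b111011010
Split: l1_idx=7, l2_idx=3, offset=2

Answer: L1[7]=0 -> L2[0][3]=41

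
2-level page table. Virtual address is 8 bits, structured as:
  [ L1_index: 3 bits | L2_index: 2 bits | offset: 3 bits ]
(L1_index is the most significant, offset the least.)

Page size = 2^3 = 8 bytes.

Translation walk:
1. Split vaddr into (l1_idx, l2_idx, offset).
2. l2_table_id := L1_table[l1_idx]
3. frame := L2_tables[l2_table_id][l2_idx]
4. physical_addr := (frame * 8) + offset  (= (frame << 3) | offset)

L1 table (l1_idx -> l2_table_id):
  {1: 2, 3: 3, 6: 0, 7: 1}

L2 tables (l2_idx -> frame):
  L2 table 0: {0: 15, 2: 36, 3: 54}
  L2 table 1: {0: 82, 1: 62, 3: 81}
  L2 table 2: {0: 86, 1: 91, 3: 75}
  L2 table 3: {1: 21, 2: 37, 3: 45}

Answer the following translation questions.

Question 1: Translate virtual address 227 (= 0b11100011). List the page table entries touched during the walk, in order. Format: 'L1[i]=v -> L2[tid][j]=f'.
Answer: L1[7]=1 -> L2[1][0]=82

Derivation:
vaddr = 227 = 0b11100011
Split: l1_idx=7, l2_idx=0, offset=3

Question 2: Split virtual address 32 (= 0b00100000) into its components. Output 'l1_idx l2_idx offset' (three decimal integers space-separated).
vaddr = 32 = 0b00100000
  top 3 bits -> l1_idx = 1
  next 2 bits -> l2_idx = 0
  bottom 3 bits -> offset = 0

Answer: 1 0 0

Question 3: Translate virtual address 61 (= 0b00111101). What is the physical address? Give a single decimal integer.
vaddr = 61 = 0b00111101
Split: l1_idx=1, l2_idx=3, offset=5
L1[1] = 2
L2[2][3] = 75
paddr = 75 * 8 + 5 = 605

Answer: 605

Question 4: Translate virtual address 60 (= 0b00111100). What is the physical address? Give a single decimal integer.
vaddr = 60 = 0b00111100
Split: l1_idx=1, l2_idx=3, offset=4
L1[1] = 2
L2[2][3] = 75
paddr = 75 * 8 + 4 = 604

Answer: 604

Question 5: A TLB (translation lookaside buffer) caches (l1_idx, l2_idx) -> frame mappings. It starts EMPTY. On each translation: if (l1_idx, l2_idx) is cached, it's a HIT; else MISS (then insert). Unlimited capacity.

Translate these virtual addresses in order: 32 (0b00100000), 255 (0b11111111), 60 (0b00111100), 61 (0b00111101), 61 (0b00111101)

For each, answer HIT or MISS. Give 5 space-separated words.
vaddr=32: (1,0) not in TLB -> MISS, insert
vaddr=255: (7,3) not in TLB -> MISS, insert
vaddr=60: (1,3) not in TLB -> MISS, insert
vaddr=61: (1,3) in TLB -> HIT
vaddr=61: (1,3) in TLB -> HIT

Answer: MISS MISS MISS HIT HIT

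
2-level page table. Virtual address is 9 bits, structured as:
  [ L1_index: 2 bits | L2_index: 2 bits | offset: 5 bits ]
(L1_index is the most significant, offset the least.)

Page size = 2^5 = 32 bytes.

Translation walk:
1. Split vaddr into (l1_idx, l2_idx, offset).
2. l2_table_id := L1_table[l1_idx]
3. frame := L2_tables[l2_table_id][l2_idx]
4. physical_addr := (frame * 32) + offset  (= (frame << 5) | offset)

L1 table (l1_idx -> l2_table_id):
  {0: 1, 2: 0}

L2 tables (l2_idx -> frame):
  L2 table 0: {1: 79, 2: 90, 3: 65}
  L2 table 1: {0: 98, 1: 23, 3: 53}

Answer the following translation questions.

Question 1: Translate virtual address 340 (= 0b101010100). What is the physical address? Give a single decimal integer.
Answer: 2900

Derivation:
vaddr = 340 = 0b101010100
Split: l1_idx=2, l2_idx=2, offset=20
L1[2] = 0
L2[0][2] = 90
paddr = 90 * 32 + 20 = 2900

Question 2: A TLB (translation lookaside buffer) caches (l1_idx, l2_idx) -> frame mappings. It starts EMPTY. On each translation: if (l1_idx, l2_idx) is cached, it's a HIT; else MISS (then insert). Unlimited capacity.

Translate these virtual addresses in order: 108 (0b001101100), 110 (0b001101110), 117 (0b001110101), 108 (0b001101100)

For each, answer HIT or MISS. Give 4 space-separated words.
Answer: MISS HIT HIT HIT

Derivation:
vaddr=108: (0,3) not in TLB -> MISS, insert
vaddr=110: (0,3) in TLB -> HIT
vaddr=117: (0,3) in TLB -> HIT
vaddr=108: (0,3) in TLB -> HIT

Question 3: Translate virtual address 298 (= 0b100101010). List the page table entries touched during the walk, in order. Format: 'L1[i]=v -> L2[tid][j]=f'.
Answer: L1[2]=0 -> L2[0][1]=79

Derivation:
vaddr = 298 = 0b100101010
Split: l1_idx=2, l2_idx=1, offset=10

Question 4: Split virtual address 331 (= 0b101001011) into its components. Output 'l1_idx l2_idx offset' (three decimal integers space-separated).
vaddr = 331 = 0b101001011
  top 2 bits -> l1_idx = 2
  next 2 bits -> l2_idx = 2
  bottom 5 bits -> offset = 11

Answer: 2 2 11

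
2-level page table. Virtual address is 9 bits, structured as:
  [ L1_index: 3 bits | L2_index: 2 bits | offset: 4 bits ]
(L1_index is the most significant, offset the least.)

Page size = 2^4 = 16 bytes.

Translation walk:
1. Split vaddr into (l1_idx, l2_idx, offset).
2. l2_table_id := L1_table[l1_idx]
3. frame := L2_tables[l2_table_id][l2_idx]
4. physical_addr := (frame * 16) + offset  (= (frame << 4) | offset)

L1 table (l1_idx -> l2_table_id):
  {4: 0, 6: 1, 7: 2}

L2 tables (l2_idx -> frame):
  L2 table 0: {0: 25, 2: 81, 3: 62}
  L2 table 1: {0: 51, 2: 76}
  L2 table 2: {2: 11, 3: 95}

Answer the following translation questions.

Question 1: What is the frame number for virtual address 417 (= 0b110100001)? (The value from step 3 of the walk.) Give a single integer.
Answer: 76

Derivation:
vaddr = 417: l1_idx=6, l2_idx=2
L1[6] = 1; L2[1][2] = 76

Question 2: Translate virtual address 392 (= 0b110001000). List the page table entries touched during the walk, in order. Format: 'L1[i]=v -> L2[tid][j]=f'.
Answer: L1[6]=1 -> L2[1][0]=51

Derivation:
vaddr = 392 = 0b110001000
Split: l1_idx=6, l2_idx=0, offset=8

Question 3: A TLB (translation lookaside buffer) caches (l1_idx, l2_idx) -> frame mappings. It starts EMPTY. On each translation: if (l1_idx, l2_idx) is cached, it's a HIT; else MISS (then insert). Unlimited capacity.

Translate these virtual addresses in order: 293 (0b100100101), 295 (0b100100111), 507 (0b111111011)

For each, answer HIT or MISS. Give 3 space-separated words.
Answer: MISS HIT MISS

Derivation:
vaddr=293: (4,2) not in TLB -> MISS, insert
vaddr=295: (4,2) in TLB -> HIT
vaddr=507: (7,3) not in TLB -> MISS, insert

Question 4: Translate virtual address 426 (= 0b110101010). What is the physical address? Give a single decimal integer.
Answer: 1226

Derivation:
vaddr = 426 = 0b110101010
Split: l1_idx=6, l2_idx=2, offset=10
L1[6] = 1
L2[1][2] = 76
paddr = 76 * 16 + 10 = 1226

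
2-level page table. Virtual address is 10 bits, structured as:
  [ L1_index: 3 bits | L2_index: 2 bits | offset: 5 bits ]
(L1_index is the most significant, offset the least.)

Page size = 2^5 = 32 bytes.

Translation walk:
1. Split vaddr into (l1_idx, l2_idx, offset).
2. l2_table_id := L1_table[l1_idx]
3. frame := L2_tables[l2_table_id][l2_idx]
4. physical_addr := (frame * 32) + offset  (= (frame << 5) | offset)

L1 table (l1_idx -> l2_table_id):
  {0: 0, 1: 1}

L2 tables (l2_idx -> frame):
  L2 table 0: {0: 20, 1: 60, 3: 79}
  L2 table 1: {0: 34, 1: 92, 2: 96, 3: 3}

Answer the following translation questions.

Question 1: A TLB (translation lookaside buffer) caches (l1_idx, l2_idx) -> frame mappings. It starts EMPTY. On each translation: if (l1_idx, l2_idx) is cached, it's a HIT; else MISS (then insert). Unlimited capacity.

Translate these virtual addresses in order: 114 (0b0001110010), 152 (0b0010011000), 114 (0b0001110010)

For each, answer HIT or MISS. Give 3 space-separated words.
Answer: MISS MISS HIT

Derivation:
vaddr=114: (0,3) not in TLB -> MISS, insert
vaddr=152: (1,0) not in TLB -> MISS, insert
vaddr=114: (0,3) in TLB -> HIT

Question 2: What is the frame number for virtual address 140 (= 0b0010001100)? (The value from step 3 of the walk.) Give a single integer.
vaddr = 140: l1_idx=1, l2_idx=0
L1[1] = 1; L2[1][0] = 34

Answer: 34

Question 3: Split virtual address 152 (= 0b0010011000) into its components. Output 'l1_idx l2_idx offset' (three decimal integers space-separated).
Answer: 1 0 24

Derivation:
vaddr = 152 = 0b0010011000
  top 3 bits -> l1_idx = 1
  next 2 bits -> l2_idx = 0
  bottom 5 bits -> offset = 24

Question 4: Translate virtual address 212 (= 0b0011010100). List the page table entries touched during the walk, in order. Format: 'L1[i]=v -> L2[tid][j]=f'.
vaddr = 212 = 0b0011010100
Split: l1_idx=1, l2_idx=2, offset=20

Answer: L1[1]=1 -> L2[1][2]=96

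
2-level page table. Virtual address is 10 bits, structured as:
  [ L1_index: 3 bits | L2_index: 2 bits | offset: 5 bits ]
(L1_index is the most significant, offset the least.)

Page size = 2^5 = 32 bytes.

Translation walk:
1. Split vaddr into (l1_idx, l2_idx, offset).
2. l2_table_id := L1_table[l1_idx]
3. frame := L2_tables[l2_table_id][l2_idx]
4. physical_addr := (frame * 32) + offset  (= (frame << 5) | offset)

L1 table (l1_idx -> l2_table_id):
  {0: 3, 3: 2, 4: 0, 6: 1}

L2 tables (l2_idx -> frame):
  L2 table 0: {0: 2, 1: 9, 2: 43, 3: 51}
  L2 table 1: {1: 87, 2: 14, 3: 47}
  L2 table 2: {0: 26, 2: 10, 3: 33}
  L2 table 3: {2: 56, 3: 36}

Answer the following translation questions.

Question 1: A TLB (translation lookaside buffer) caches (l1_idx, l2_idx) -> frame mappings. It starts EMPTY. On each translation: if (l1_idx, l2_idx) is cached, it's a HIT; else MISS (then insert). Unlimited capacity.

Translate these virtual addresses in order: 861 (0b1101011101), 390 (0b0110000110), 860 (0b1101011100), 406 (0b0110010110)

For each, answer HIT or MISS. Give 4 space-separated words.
Answer: MISS MISS HIT HIT

Derivation:
vaddr=861: (6,2) not in TLB -> MISS, insert
vaddr=390: (3,0) not in TLB -> MISS, insert
vaddr=860: (6,2) in TLB -> HIT
vaddr=406: (3,0) in TLB -> HIT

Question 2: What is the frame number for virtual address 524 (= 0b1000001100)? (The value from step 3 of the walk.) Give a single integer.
vaddr = 524: l1_idx=4, l2_idx=0
L1[4] = 0; L2[0][0] = 2

Answer: 2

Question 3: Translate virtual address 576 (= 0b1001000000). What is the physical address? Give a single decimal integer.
vaddr = 576 = 0b1001000000
Split: l1_idx=4, l2_idx=2, offset=0
L1[4] = 0
L2[0][2] = 43
paddr = 43 * 32 + 0 = 1376

Answer: 1376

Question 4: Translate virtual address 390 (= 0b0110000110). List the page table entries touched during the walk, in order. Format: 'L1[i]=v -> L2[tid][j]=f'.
Answer: L1[3]=2 -> L2[2][0]=26

Derivation:
vaddr = 390 = 0b0110000110
Split: l1_idx=3, l2_idx=0, offset=6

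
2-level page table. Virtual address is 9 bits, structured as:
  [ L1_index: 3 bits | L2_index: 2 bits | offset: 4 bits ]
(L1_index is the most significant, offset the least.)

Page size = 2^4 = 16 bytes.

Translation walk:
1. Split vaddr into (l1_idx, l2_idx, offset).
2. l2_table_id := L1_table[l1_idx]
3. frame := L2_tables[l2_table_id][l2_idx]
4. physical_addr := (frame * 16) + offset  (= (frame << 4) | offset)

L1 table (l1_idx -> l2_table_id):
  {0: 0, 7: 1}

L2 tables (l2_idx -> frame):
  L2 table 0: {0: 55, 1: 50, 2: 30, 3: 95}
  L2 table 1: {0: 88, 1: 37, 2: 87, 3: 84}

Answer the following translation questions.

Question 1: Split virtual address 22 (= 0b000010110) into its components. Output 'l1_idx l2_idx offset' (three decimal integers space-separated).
vaddr = 22 = 0b000010110
  top 3 bits -> l1_idx = 0
  next 2 bits -> l2_idx = 1
  bottom 4 bits -> offset = 6

Answer: 0 1 6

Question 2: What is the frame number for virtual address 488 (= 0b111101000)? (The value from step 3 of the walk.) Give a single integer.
vaddr = 488: l1_idx=7, l2_idx=2
L1[7] = 1; L2[1][2] = 87

Answer: 87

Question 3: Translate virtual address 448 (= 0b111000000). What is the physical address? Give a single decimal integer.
vaddr = 448 = 0b111000000
Split: l1_idx=7, l2_idx=0, offset=0
L1[7] = 1
L2[1][0] = 88
paddr = 88 * 16 + 0 = 1408

Answer: 1408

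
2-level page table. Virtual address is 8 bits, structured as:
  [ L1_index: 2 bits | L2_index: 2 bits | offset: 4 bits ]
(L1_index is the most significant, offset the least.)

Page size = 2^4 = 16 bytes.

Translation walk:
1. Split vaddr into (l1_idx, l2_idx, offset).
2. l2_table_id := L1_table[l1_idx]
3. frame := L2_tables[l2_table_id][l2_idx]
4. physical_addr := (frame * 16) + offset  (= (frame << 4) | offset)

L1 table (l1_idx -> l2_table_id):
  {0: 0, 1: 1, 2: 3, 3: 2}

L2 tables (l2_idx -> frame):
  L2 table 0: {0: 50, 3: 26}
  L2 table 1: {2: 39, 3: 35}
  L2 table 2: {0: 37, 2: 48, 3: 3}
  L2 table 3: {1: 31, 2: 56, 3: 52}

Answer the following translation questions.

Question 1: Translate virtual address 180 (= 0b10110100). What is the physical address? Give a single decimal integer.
vaddr = 180 = 0b10110100
Split: l1_idx=2, l2_idx=3, offset=4
L1[2] = 3
L2[3][3] = 52
paddr = 52 * 16 + 4 = 836

Answer: 836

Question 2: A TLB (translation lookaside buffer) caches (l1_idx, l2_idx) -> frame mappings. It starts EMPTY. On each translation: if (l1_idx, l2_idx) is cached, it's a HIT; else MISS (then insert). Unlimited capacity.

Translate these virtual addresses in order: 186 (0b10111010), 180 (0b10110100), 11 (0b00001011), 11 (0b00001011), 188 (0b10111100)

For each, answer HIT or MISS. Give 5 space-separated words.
vaddr=186: (2,3) not in TLB -> MISS, insert
vaddr=180: (2,3) in TLB -> HIT
vaddr=11: (0,0) not in TLB -> MISS, insert
vaddr=11: (0,0) in TLB -> HIT
vaddr=188: (2,3) in TLB -> HIT

Answer: MISS HIT MISS HIT HIT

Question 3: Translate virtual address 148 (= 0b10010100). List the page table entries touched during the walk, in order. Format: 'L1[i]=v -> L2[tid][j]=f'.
Answer: L1[2]=3 -> L2[3][1]=31

Derivation:
vaddr = 148 = 0b10010100
Split: l1_idx=2, l2_idx=1, offset=4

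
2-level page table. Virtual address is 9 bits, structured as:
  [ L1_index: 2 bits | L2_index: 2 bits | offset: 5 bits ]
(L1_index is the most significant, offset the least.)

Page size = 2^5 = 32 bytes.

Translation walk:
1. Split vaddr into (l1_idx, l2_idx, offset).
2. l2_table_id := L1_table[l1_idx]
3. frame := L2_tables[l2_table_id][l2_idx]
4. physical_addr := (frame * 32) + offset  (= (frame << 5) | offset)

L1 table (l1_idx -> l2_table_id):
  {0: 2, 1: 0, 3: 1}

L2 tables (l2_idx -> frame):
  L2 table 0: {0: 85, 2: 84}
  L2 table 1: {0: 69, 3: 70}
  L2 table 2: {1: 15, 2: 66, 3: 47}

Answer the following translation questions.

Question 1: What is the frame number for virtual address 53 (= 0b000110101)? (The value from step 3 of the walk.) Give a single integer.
vaddr = 53: l1_idx=0, l2_idx=1
L1[0] = 2; L2[2][1] = 15

Answer: 15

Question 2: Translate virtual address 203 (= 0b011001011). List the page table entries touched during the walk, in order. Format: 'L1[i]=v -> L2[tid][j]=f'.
Answer: L1[1]=0 -> L2[0][2]=84

Derivation:
vaddr = 203 = 0b011001011
Split: l1_idx=1, l2_idx=2, offset=11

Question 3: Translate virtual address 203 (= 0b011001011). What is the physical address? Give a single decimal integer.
Answer: 2699

Derivation:
vaddr = 203 = 0b011001011
Split: l1_idx=1, l2_idx=2, offset=11
L1[1] = 0
L2[0][2] = 84
paddr = 84 * 32 + 11 = 2699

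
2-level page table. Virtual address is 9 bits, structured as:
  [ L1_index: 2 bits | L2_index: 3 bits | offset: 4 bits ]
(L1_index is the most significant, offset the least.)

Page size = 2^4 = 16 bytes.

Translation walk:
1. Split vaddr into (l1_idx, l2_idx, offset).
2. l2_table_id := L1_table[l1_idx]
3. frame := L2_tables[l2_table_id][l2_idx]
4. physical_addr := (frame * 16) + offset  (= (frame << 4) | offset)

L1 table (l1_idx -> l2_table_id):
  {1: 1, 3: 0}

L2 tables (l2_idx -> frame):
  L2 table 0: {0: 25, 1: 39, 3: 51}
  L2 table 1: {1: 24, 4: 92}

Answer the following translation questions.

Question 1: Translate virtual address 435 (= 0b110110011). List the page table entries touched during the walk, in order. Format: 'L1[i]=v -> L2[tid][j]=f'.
vaddr = 435 = 0b110110011
Split: l1_idx=3, l2_idx=3, offset=3

Answer: L1[3]=0 -> L2[0][3]=51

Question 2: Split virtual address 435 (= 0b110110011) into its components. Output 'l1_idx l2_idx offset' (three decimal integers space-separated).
Answer: 3 3 3

Derivation:
vaddr = 435 = 0b110110011
  top 2 bits -> l1_idx = 3
  next 3 bits -> l2_idx = 3
  bottom 4 bits -> offset = 3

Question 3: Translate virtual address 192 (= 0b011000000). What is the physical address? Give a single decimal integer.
Answer: 1472

Derivation:
vaddr = 192 = 0b011000000
Split: l1_idx=1, l2_idx=4, offset=0
L1[1] = 1
L2[1][4] = 92
paddr = 92 * 16 + 0 = 1472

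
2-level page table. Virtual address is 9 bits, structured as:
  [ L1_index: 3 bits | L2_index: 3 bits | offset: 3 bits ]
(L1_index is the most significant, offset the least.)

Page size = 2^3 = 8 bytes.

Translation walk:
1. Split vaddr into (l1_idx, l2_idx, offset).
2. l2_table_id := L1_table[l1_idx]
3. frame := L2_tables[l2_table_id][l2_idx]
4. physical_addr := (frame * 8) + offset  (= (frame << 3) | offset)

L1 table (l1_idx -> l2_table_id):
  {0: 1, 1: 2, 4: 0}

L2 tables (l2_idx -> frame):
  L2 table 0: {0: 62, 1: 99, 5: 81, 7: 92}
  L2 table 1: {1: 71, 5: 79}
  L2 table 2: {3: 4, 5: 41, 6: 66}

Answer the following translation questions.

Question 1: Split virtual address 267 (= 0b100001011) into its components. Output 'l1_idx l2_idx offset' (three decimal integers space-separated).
Answer: 4 1 3

Derivation:
vaddr = 267 = 0b100001011
  top 3 bits -> l1_idx = 4
  next 3 bits -> l2_idx = 1
  bottom 3 bits -> offset = 3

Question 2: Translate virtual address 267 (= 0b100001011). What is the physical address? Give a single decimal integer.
vaddr = 267 = 0b100001011
Split: l1_idx=4, l2_idx=1, offset=3
L1[4] = 0
L2[0][1] = 99
paddr = 99 * 8 + 3 = 795

Answer: 795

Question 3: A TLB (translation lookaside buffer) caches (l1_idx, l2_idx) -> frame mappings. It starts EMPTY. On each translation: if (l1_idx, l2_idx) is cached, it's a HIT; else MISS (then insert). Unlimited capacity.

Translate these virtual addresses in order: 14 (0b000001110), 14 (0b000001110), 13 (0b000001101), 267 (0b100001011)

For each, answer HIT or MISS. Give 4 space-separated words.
Answer: MISS HIT HIT MISS

Derivation:
vaddr=14: (0,1) not in TLB -> MISS, insert
vaddr=14: (0,1) in TLB -> HIT
vaddr=13: (0,1) in TLB -> HIT
vaddr=267: (4,1) not in TLB -> MISS, insert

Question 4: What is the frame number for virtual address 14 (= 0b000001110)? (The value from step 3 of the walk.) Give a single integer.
Answer: 71

Derivation:
vaddr = 14: l1_idx=0, l2_idx=1
L1[0] = 1; L2[1][1] = 71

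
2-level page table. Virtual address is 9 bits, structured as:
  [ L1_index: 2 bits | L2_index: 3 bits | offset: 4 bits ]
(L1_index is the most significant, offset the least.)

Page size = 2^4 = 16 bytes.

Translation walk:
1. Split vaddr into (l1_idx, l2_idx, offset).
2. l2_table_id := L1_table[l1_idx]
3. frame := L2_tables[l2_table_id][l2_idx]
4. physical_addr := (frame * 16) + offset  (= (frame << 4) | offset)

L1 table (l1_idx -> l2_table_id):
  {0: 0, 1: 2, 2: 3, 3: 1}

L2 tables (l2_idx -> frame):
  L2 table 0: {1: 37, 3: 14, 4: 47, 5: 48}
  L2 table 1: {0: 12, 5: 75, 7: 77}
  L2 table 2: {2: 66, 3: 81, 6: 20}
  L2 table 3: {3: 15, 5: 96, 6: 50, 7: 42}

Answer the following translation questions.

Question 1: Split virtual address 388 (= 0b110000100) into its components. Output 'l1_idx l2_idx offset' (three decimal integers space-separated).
Answer: 3 0 4

Derivation:
vaddr = 388 = 0b110000100
  top 2 bits -> l1_idx = 3
  next 3 bits -> l2_idx = 0
  bottom 4 bits -> offset = 4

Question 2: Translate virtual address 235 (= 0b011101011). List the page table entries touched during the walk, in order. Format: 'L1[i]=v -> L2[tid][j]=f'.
vaddr = 235 = 0b011101011
Split: l1_idx=1, l2_idx=6, offset=11

Answer: L1[1]=2 -> L2[2][6]=20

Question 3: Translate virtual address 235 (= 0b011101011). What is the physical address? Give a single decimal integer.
Answer: 331

Derivation:
vaddr = 235 = 0b011101011
Split: l1_idx=1, l2_idx=6, offset=11
L1[1] = 2
L2[2][6] = 20
paddr = 20 * 16 + 11 = 331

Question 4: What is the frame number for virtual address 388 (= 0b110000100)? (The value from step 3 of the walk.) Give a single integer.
vaddr = 388: l1_idx=3, l2_idx=0
L1[3] = 1; L2[1][0] = 12

Answer: 12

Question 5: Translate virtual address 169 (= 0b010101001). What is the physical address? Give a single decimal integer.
Answer: 1065

Derivation:
vaddr = 169 = 0b010101001
Split: l1_idx=1, l2_idx=2, offset=9
L1[1] = 2
L2[2][2] = 66
paddr = 66 * 16 + 9 = 1065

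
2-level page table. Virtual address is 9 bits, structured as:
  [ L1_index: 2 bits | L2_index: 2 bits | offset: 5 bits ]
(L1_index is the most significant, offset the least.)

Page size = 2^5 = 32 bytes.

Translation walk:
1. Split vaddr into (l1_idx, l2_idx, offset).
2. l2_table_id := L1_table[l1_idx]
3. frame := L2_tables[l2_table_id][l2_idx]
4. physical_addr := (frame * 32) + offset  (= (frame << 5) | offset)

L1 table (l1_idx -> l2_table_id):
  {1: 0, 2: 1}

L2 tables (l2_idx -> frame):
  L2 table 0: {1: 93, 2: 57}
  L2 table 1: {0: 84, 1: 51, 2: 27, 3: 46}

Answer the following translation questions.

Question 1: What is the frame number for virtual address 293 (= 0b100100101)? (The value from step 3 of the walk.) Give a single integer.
vaddr = 293: l1_idx=2, l2_idx=1
L1[2] = 1; L2[1][1] = 51

Answer: 51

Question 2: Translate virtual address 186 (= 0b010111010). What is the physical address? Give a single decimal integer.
vaddr = 186 = 0b010111010
Split: l1_idx=1, l2_idx=1, offset=26
L1[1] = 0
L2[0][1] = 93
paddr = 93 * 32 + 26 = 3002

Answer: 3002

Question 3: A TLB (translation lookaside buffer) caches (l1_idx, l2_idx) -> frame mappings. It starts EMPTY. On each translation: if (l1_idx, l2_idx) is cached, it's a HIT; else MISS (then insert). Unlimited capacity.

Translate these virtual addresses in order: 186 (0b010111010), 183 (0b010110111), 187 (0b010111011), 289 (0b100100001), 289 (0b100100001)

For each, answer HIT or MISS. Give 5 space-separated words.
vaddr=186: (1,1) not in TLB -> MISS, insert
vaddr=183: (1,1) in TLB -> HIT
vaddr=187: (1,1) in TLB -> HIT
vaddr=289: (2,1) not in TLB -> MISS, insert
vaddr=289: (2,1) in TLB -> HIT

Answer: MISS HIT HIT MISS HIT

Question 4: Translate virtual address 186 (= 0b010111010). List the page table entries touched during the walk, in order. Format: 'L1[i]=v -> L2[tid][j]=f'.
vaddr = 186 = 0b010111010
Split: l1_idx=1, l2_idx=1, offset=26

Answer: L1[1]=0 -> L2[0][1]=93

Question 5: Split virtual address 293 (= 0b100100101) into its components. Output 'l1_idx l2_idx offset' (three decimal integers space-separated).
Answer: 2 1 5

Derivation:
vaddr = 293 = 0b100100101
  top 2 bits -> l1_idx = 2
  next 2 bits -> l2_idx = 1
  bottom 5 bits -> offset = 5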